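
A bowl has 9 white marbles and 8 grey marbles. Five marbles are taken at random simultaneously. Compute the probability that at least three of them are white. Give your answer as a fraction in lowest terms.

249/442

Sum the hypergeometric tail for j = 3,…,5 white marbles.
Favorable = C(9,3)·C(8,2) + C(9,4)·C(8,1) + C(9,5)·C(8,0) = 3486; total = C(17,5) = 6188.
P = 3486/6188 = 249/442 ≈ 0.5633.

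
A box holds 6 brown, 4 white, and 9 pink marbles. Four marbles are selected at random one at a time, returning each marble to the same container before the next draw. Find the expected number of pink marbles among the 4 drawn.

36/19

By linearity of expectation, E[X] = Σ P(draw i is pink); each independent draw has P(pink) = 9/19.
E[X] = 4 · 9/19 = 36/19 ≈ 1.8947.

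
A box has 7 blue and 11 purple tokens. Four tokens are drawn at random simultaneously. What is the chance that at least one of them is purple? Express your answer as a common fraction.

Use the complement: P(at least one purple) = 1 − P(no purple).
P(none) = C(7,4)/C(18,4) = 35/3060.
So P = 1 − 35/3060 = 605/612 ≈ 0.9886.

605/612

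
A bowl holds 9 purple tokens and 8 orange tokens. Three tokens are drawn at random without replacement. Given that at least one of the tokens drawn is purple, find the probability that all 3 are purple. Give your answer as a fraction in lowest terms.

7/52

P(all 3 purple) = C(9,3)/C(17,3) = 21/170; P(at least one purple) = 1 − C(8,3)/C(17,3) = 78/85.
Since 'all 3 purple' ⊆ 'at least one purple', P(all 3 | at least one) = 21/170 / 78/85 = 7/52 ≈ 0.1346.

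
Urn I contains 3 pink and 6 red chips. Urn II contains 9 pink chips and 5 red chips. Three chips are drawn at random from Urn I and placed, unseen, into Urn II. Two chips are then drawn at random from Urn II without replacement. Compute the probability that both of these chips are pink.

181/544

Condition on how many of the transferred chips are pink (from Urn I: 3 pink of 9; then Urn II has 17 total).
  0 pink: C(3,0)C(6,3)/C(9,3) = 5/21; then P = C(9,2)/C(17,2) = 9/34
  1 pink: C(3,1)C(6,2)/C(9,3) = 15/28; then P = C(10,2)/C(17,2) = 45/136
  2 pink: C(3,2)C(6,1)/C(9,3) = 3/14; then P = C(11,2)/C(17,2) = 55/136
  3 pink: C(3,3)C(6,0)/C(9,3) = 1/84; then P = C(12,2)/C(17,2) = 33/68
P(both pink) = 181/544 ≈ 0.3327.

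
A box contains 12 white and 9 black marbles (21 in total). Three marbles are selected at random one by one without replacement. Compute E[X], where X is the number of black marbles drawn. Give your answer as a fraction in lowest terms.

9/7

By linearity of expectation, E[X] = Σ P(draw i is black); by symmetry each draw (even without replacement) has P(black) = 9/21.
E[X] = 3 · 9/21 = 9/7 ≈ 1.2857.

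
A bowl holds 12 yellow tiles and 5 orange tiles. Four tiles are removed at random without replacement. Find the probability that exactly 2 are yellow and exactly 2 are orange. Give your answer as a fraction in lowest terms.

33/119

Unordered draws without replacement: count favorable combinations over C(17,4).
Favorable = C(12,2) · C(5,2) = 660; total = C(17,4) = 2380.
P = 660/2380 = 33/119 ≈ 0.2773.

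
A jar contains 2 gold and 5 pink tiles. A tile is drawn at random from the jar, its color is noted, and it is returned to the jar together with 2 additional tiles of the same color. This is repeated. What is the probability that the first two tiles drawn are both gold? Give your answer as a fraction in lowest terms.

After a gold draw the jar holds 4 gold out of 9.
P = (2/7)·(4/9) = 8/63 ≈ 0.1270.

8/63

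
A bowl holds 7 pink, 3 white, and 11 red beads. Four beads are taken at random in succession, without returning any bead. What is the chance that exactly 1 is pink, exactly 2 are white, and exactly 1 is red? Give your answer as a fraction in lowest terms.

Unordered draws without replacement: count favorable combinations over C(21,4).
Favorable = C(7,1) · C(3,2) · C(11,1) = 231; total = C(21,4) = 5985.
P = 231/5985 = 11/285 ≈ 0.0386.

11/285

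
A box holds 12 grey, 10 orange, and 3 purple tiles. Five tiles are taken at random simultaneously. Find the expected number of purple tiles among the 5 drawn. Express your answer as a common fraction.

3/5

By linearity of expectation, E[X] = Σ P(draw i is purple); by symmetry each draw (even without replacement) has P(purple) = 3/25.
E[X] = 5 · 3/25 = 3/5 ≈ 0.6000.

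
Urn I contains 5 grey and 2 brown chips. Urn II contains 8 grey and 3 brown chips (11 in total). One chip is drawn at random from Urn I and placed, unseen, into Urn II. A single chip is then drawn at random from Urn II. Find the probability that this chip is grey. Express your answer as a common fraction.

61/84

Condition on how many of the transferred chips are grey (from Urn I: 5 grey of 7; then Urn II has 12 total).
  0 grey: C(5,0)C(2,1)/C(7,1) = 2/7; then P = 8/12
  1 grey: C(5,1)C(2,0)/C(7,1) = 5/7; then P = 9/12
P(grey from Urn II) = 61/84 ≈ 0.7262.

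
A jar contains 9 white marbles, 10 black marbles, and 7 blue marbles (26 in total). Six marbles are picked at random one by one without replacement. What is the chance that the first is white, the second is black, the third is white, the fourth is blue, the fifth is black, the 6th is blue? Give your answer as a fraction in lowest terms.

Multiply the conditional probability of each draw in order, without replacement, so each draw removes one from its color and from the total.
P = (9/26) · (10/25) · (8/24) · (7/23) · (9/22) · (6/21) = 27/16445 ≈ 0.0016.

27/16445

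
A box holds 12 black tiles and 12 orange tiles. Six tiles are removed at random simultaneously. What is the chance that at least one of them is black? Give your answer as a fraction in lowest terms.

Use the complement: P(at least one black) = 1 − P(no black).
P(none) = C(12,6)/C(24,6) = 924/134596.
So P = 1 − 924/134596 = 434/437 ≈ 0.9931.

434/437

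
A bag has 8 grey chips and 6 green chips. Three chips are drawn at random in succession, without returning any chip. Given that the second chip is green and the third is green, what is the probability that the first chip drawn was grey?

2/3

P(first=grey and the second chip is green and the third is green) = (8/14)·(6/13)·(5/12) = 10/91.
P(E) = Σ over first color = 10/91 + 5/91 = 15/91.
By Bayes, P(first=grey | E) = 10/91 / 15/91 = 2/3 ≈ 0.6667.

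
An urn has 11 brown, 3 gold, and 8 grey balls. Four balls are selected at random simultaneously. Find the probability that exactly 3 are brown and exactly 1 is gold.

Unordered draws without replacement: count favorable combinations over C(22,4).
Favorable = C(11,3) · C(3,1) · C(8,0) = 495; total = C(22,4) = 7315.
P = 495/7315 = 9/133 ≈ 0.0677.

9/133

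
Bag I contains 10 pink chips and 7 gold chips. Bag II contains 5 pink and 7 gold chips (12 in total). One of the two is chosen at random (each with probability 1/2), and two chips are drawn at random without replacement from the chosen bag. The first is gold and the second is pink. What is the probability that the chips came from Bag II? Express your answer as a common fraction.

P(E | Bag I) = 35/136; P(E | Bag II) = 35/132.
P(E) = 1/2·35/136 + 1/2·35/132 = 2345/8976.
By Bayes' rule, P(Bag II | E) = 35/264 / 2345/8976 = 34/67 ≈ 0.5075.

34/67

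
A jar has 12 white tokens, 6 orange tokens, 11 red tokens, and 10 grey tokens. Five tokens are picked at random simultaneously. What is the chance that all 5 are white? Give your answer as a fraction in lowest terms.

Unordered draws without replacement: count favorable combinations over C(39,5).
Favorable = C(12,5) · C(6,0) · C(11,0) · C(10,0) = 792; total = C(39,5) = 575757.
P = 792/575757 = 88/63973 ≈ 0.0014.

88/63973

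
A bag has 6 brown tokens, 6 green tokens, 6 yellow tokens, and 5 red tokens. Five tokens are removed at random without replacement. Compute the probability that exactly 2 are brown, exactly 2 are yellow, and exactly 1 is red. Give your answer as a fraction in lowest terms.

Unordered draws without replacement: count favorable combinations over C(23,5).
Favorable = C(6,2) · C(6,0) · C(6,2) · C(5,1) = 1125; total = C(23,5) = 33649.
P = 1125/33649 = 1125/33649 ≈ 0.0334.

1125/33649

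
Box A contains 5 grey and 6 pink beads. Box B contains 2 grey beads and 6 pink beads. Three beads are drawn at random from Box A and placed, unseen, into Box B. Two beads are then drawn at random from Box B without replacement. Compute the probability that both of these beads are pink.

282/605

Condition on how many of the transferred beads are pink (from Box A: 6 pink of 11; then Box B has 11 total).
  0 pink: C(6,0)C(5,3)/C(11,3) = 2/33; then P = C(6,2)/C(11,2) = 3/11
  1 pink: C(6,1)C(5,2)/C(11,3) = 4/11; then P = C(7,2)/C(11,2) = 21/55
  2 pink: C(6,2)C(5,1)/C(11,3) = 5/11; then P = C(8,2)/C(11,2) = 28/55
  3 pink: C(6,3)C(5,0)/C(11,3) = 4/33; then P = C(9,2)/C(11,2) = 36/55
P(both pink) = 282/605 ≈ 0.4661.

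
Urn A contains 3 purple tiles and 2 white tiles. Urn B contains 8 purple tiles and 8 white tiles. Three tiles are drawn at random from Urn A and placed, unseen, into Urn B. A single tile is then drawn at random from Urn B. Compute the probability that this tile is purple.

49/95

Condition on how many of the transferred tiles are purple (from Urn A: 3 purple of 5; then Urn B has 19 total).
  1 purple: C(3,1)C(2,2)/C(5,3) = 3/10; then P = 9/19
  2 purple: C(3,2)C(2,1)/C(5,3) = 3/5; then P = 10/19
  3 purple: C(3,3)C(2,0)/C(5,3) = 1/10; then P = 11/19
P(purple from Urn B) = 49/95 ≈ 0.5158.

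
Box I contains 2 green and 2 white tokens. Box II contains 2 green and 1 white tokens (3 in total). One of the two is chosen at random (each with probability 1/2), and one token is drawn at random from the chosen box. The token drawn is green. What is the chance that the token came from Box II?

4/7

P(green | Box I) = 1/2; P(green | Box II) = 2/3.
P(green) = 1/2·1/2 + 1/2·2/3 = 7/12.
By Bayes' rule, P(Box II | green) = 1/3 / 7/12 = 4/7 ≈ 0.5714.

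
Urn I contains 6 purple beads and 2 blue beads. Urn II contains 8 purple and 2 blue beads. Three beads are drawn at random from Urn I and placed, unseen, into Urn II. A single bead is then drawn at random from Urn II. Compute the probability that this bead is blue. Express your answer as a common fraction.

11/52

Condition on how many of the transferred beads are blue (from Urn I: 2 blue of 8; then Urn II has 13 total).
  0 blue: C(2,0)C(6,3)/C(8,3) = 5/14; then P = 2/13
  1 blue: C(2,1)C(6,2)/C(8,3) = 15/28; then P = 3/13
  2 blue: C(2,2)C(6,1)/C(8,3) = 3/28; then P = 4/13
P(blue from Urn II) = 11/52 ≈ 0.2115.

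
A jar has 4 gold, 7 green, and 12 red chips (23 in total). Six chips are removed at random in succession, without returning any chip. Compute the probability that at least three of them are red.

2217/3059

Sum the hypergeometric tail for j = 3,…,6 red chips.
Favorable = C(12,3)·C(11,3) + C(12,4)·C(11,2) + C(12,5)·C(11,1) + C(12,6)·C(11,0) = 73161; total = C(23,6) = 100947.
P = 73161/100947 = 2217/3059 ≈ 0.7247.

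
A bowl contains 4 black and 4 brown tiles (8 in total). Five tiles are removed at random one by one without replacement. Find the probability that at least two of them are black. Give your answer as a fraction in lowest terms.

13/14

Sum the hypergeometric tail for j = 2,…,4 black tiles.
Favorable = C(4,2)·C(4,3) + C(4,3)·C(4,2) + C(4,4)·C(4,1) = 52; total = C(8,5) = 56.
P = 52/56 = 13/14 ≈ 0.9286.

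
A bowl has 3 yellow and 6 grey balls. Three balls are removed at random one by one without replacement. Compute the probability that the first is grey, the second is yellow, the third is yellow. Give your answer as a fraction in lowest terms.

1/14

Multiply the conditional probability of each draw in order, without replacement, so each draw removes one from its color and from the total.
P = (6/9) · (3/8) · (2/7) = 1/14 ≈ 0.0714.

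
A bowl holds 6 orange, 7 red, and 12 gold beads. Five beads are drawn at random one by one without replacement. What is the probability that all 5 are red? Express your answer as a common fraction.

Unordered draws without replacement: count favorable combinations over C(25,5).
Favorable = C(6,0) · C(7,5) · C(12,0) = 21; total = C(25,5) = 53130.
P = 21/53130 = 1/2530 ≈ 0.0004.

1/2530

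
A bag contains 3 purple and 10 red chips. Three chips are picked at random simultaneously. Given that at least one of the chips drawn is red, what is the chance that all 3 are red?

8/19

P(all 3 red) = C(10,3)/C(13,3) = 60/143; P(at least one red) = 1 − C(3,3)/C(13,3) = 285/286.
Since 'all 3 red' ⊆ 'at least one red', P(all 3 | at least one) = 60/143 / 285/286 = 8/19 ≈ 0.4211.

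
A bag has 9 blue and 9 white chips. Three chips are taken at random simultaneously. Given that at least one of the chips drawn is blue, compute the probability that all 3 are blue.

7/61

P(all 3 blue) = C(9,3)/C(18,3) = 7/68; P(at least one blue) = 1 − C(9,3)/C(18,3) = 61/68.
Since 'all 3 blue' ⊆ 'at least one blue', P(all 3 | at least one) = 7/68 / 61/68 = 7/61 ≈ 0.1148.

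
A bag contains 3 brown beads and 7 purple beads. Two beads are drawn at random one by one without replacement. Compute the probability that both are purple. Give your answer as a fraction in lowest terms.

Multiply the conditional probability of each draw in order, without replacement, so each draw removes one from its color and from the total.
P = (7/10) · (6/9) = 7/15 ≈ 0.4667.

7/15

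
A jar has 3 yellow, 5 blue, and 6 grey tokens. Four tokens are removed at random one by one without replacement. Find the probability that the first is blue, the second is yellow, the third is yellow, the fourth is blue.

Multiply the conditional probability of each draw in order, without replacement, so each draw removes one from its color and from the total.
P = (5/14) · (3/13) · (2/12) · (4/11) = 5/1001 ≈ 0.0050.

5/1001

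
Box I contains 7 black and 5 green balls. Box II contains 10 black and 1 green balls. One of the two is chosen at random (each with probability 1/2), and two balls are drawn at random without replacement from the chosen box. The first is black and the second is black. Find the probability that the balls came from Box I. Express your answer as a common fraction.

7/25

P(E | Box I) = 7/22; P(E | Box II) = 9/11.
P(E) = 1/2·7/22 + 1/2·9/11 = 25/44.
By Bayes' rule, P(Box I | E) = 7/44 / 25/44 = 7/25 ≈ 0.2800.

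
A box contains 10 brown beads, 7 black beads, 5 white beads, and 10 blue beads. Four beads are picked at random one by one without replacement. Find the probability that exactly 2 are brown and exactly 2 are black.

Unordered draws without replacement: count favorable combinations over C(32,4).
Favorable = C(10,2) · C(7,2) · C(5,0) · C(10,0) = 945; total = C(32,4) = 35960.
P = 945/35960 = 189/7192 ≈ 0.0263.

189/7192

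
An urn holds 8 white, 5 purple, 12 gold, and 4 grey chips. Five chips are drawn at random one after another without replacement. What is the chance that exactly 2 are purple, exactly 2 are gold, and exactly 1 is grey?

176/7917

Unordered draws without replacement: count favorable combinations over C(29,5).
Favorable = C(8,0) · C(5,2) · C(12,2) · C(4,1) = 2640; total = C(29,5) = 118755.
P = 2640/118755 = 176/7917 ≈ 0.0222.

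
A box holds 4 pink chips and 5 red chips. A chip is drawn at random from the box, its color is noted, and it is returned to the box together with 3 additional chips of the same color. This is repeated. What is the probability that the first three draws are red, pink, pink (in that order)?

Track the composition after each reinforcement of +3.
P = (5/9) · (4/12) · (7/15) = 7/81 ≈ 0.0864.

7/81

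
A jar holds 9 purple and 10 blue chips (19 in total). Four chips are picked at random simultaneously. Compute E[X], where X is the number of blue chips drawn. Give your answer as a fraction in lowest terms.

By linearity of expectation, E[X] = Σ P(draw i is blue); by symmetry each draw (even without replacement) has P(blue) = 10/19.
E[X] = 4 · 10/19 = 40/19 ≈ 2.1053.

40/19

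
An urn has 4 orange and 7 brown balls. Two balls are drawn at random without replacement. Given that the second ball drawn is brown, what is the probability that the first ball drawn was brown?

P(first=brown and the second ball drawn is brown) = (7/11)·(6/10) = 21/55.
P(the second ball drawn is brown) = Σ over first color = 14/55 + 21/55 = 7/11.
By Bayes, P(first=brown | the second ball drawn is brown) = 21/55 / 7/11 = 3/5 ≈ 0.6000.

3/5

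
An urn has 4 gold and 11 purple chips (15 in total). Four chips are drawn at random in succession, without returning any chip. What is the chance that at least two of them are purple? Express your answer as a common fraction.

88/91

Sum the hypergeometric tail for j = 2,…,4 purple chips.
Favorable = C(11,2)·C(4,2) + C(11,3)·C(4,1) + C(11,4)·C(4,0) = 1320; total = C(15,4) = 1365.
P = 1320/1365 = 88/91 ≈ 0.9670.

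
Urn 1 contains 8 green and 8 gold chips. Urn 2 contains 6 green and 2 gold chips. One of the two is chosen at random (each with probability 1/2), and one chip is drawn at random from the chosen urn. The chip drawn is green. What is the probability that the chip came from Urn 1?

P(green | Urn 1) = 1/2; P(green | Urn 2) = 3/4.
P(green) = 1/2·1/2 + 1/2·3/4 = 5/8.
By Bayes' rule, P(Urn 1 | green) = 1/4 / 5/8 = 2/5 ≈ 0.4000.

2/5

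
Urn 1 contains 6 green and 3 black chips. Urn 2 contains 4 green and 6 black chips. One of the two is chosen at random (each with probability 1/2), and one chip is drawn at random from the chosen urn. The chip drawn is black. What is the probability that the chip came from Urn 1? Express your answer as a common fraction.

5/14

P(black | Urn 1) = 1/3; P(black | Urn 2) = 3/5.
P(black) = 1/2·1/3 + 1/2·3/5 = 7/15.
By Bayes' rule, P(Urn 1 | black) = 1/6 / 7/15 = 5/14 ≈ 0.3571.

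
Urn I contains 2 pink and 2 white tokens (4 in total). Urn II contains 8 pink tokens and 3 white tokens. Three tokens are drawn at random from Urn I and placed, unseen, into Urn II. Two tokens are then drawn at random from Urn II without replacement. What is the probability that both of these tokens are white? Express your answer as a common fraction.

8/91

Condition on how many of the transferred tokens are white (from Urn I: 2 white of 4; then Urn II has 14 total).
  1 white: C(2,1)C(2,2)/C(4,3) = 1/2; then P = C(4,2)/C(14,2) = 6/91
  2 white: C(2,2)C(2,1)/C(4,3) = 1/2; then P = C(5,2)/C(14,2) = 10/91
P(both white) = 8/91 ≈ 0.0879.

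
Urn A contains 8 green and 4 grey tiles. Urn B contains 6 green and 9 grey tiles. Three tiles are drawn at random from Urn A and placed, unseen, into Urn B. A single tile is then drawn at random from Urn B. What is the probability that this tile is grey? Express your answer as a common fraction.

Condition on how many of the transferred tiles are grey (from Urn A: 4 grey of 12; then Urn B has 18 total).
  0 grey: C(4,0)C(8,3)/C(12,3) = 14/55; then P = 9/18
  1 grey: C(4,1)C(8,2)/C(12,3) = 28/55; then P = 10/18
  2 grey: C(4,2)C(8,1)/C(12,3) = 12/55; then P = 11/18
  3 grey: C(4,3)C(8,0)/C(12,3) = 1/55; then P = 12/18
P(grey from Urn B) = 5/9 ≈ 0.5556.

5/9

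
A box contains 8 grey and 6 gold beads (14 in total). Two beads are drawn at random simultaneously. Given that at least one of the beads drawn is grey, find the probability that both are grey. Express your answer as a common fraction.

P(both grey) = C(8,2)/C(14,2) = 4/13; P(at least one grey) = 1 − C(6,2)/C(14,2) = 76/91.
Since 'both grey' ⊆ 'at least one grey', P(both | at least one) = 4/13 / 76/91 = 7/19 ≈ 0.3684.

7/19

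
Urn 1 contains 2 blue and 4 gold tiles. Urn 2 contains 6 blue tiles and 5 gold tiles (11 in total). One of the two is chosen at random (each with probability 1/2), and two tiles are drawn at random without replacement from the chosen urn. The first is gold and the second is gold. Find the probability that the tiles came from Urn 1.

P(E | Urn 1) = 2/5; P(E | Urn 2) = 2/11.
P(E) = 1/2·2/5 + 1/2·2/11 = 16/55.
By Bayes' rule, P(Urn 1 | E) = 1/5 / 16/55 = 11/16 ≈ 0.6875.

11/16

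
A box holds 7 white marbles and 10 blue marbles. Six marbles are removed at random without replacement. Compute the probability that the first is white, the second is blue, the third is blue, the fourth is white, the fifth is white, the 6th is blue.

Multiply the conditional probability of each draw in order, without replacement, so each draw removes one from its color and from the total.
P = (7/17) · (10/16) · (9/15) · (6/14) · (5/13) · (8/12) = 15/884 ≈ 0.0170.

15/884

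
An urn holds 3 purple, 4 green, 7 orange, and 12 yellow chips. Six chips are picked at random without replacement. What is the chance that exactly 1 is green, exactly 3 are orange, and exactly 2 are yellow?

12/299

Unordered draws without replacement: count favorable combinations over C(26,6).
Favorable = C(3,0) · C(4,1) · C(7,3) · C(12,2) = 9240; total = C(26,6) = 230230.
P = 9240/230230 = 12/299 ≈ 0.0401.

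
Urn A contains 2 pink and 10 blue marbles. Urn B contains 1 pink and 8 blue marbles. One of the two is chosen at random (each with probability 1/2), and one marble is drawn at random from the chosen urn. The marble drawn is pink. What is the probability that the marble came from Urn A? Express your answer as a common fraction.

P(pink | Urn A) = 1/6; P(pink | Urn B) = 1/9.
P(pink) = 1/2·1/6 + 1/2·1/9 = 5/36.
By Bayes' rule, P(Urn A | pink) = 1/12 / 5/36 = 3/5 ≈ 0.6000.

3/5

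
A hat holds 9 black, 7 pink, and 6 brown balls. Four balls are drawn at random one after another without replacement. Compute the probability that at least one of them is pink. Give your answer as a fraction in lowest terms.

170/209

Use the complement: P(at least one pink) = 1 − P(no pink).
P(none) = C(15,4)/C(22,4) = 1365/7315.
So P = 1 − 1365/7315 = 170/209 ≈ 0.8134.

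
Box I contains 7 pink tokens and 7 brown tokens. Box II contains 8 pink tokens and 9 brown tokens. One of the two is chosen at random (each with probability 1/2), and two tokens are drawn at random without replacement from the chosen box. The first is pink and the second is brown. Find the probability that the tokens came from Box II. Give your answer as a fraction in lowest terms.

P(E | Box I) = 7/26; P(E | Box II) = 9/34.
P(E) = 1/2·7/26 + 1/2·9/34 = 59/221.
By Bayes' rule, P(Box II | E) = 9/68 / 59/221 = 117/236 ≈ 0.4958.

117/236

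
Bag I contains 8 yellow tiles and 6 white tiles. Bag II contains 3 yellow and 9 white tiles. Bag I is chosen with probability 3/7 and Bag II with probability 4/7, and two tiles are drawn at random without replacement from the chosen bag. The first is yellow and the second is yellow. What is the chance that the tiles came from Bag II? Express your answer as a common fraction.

P(E | Bag I) = 4/13; P(E | Bag II) = 1/22.
P(E) = 3/7·4/13 + 4/7·1/22 = 158/1001.
By Bayes' rule, P(Bag II | E) = 2/77 / 158/1001 = 13/79 ≈ 0.1646.

13/79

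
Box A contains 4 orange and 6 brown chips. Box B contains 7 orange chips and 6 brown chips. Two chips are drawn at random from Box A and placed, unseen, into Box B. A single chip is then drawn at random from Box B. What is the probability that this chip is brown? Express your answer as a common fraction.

12/25

Condition on how many of the transferred chips are brown (from Box A: 6 brown of 10; then Box B has 15 total).
  0 brown: C(6,0)C(4,2)/C(10,2) = 2/15; then P = 6/15
  1 brown: C(6,1)C(4,1)/C(10,2) = 8/15; then P = 7/15
  2 brown: C(6,2)C(4,0)/C(10,2) = 1/3; then P = 8/15
P(brown from Box B) = 12/25 ≈ 0.4800.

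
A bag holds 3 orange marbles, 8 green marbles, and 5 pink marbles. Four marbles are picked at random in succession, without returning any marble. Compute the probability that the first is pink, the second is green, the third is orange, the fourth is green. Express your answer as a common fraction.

1/52

Multiply the conditional probability of each draw in order, without replacement, so each draw removes one from its color and from the total.
P = (5/16) · (8/15) · (3/14) · (7/13) = 1/52 ≈ 0.0192.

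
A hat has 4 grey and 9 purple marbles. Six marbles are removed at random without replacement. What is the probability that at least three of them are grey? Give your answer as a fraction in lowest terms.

Sum the hypergeometric tail for j = 3,…,4 grey marbles.
Favorable = C(4,3)·C(9,3) + C(4,4)·C(9,2) = 372; total = C(13,6) = 1716.
P = 372/1716 = 31/143 ≈ 0.2168.

31/143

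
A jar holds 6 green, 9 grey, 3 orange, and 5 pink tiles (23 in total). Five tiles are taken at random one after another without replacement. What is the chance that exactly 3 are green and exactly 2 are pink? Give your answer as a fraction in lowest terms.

Unordered draws without replacement: count favorable combinations over C(23,5).
Favorable = C(6,3) · C(9,0) · C(3,0) · C(5,2) = 200; total = C(23,5) = 33649.
P = 200/33649 = 200/33649 ≈ 0.0059.

200/33649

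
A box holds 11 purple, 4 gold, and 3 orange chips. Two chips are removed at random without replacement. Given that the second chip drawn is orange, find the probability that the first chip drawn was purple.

11/17

P(first=purple and the second chip drawn is orange) = (11/18)·(3/17) = 11/102.
P(the second chip drawn is orange) = Σ over first color = 11/102 + 2/51 + 1/51 = 1/6.
By Bayes, P(first=purple | the second chip drawn is orange) = 11/102 / 1/6 = 11/17 ≈ 0.6471.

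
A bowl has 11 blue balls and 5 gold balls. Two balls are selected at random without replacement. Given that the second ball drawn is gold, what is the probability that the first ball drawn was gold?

4/15

P(first=gold and the second ball drawn is gold) = (5/16)·(4/15) = 1/12.
P(the second ball drawn is gold) = Σ over first color = 11/48 + 1/12 = 5/16.
By Bayes, P(first=gold | the second ball drawn is gold) = 1/12 / 5/16 = 4/15 ≈ 0.2667.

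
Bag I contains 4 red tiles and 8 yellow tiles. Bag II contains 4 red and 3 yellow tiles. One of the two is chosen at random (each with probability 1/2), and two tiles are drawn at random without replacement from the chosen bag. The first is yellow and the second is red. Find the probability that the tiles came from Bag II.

33/61

P(E | Bag I) = 8/33; P(E | Bag II) = 2/7.
P(E) = 1/2·8/33 + 1/2·2/7 = 61/231.
By Bayes' rule, P(Bag II | E) = 1/7 / 61/231 = 33/61 ≈ 0.5410.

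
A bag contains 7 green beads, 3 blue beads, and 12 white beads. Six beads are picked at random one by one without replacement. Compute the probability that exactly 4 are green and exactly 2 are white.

Unordered draws without replacement: count favorable combinations over C(22,6).
Favorable = C(7,4) · C(3,0) · C(12,2) = 2310; total = C(22,6) = 74613.
P = 2310/74613 = 10/323 ≈ 0.0310.

10/323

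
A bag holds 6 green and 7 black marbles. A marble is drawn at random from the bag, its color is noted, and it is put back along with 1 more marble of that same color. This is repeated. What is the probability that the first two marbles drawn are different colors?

Either green then black, or black then green; after the first draw the total is 14.
P = (6/13)·(7/14) + (7/13)·(6/14) = 6/13 ≈ 0.4615.

6/13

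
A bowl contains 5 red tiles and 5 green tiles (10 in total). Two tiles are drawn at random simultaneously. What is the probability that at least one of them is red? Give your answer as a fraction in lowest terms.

Use the complement: P(at least one red) = 1 − P(no red).
P(none) = C(5,2)/C(10,2) = 10/45.
So P = 1 − 10/45 = 7/9 ≈ 0.7778.

7/9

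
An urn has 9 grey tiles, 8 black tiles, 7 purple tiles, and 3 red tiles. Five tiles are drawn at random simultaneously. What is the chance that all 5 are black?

Unordered draws without replacement: count favorable combinations over C(27,5).
Favorable = C(9,0) · C(8,5) · C(7,0) · C(3,0) = 56; total = C(27,5) = 80730.
P = 56/80730 = 28/40365 ≈ 0.0007.

28/40365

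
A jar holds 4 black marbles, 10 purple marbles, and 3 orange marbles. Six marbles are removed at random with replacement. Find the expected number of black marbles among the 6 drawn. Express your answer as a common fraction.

By linearity of expectation, E[X] = Σ P(draw i is black); each independent draw has P(black) = 4/17.
E[X] = 6 · 4/17 = 24/17 ≈ 1.4118.

24/17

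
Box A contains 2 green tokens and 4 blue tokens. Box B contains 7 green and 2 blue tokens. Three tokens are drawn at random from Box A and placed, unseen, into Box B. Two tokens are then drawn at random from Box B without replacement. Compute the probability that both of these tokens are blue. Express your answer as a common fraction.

31/330

Condition on how many of the transferred tokens are blue (from Box A: 4 blue of 6; then Box B has 12 total).
  1 blue: C(4,1)C(2,2)/C(6,3) = 1/5; then P = C(3,2)/C(12,2) = 1/22
  2 blue: C(4,2)C(2,1)/C(6,3) = 3/5; then P = C(4,2)/C(12,2) = 1/11
  3 blue: C(4,3)C(2,0)/C(6,3) = 1/5; then P = C(5,2)/C(12,2) = 5/33
P(both blue) = 31/330 ≈ 0.0939.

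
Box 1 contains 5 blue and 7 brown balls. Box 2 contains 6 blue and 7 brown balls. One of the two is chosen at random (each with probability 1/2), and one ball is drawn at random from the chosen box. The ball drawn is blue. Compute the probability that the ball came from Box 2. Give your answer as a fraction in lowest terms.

P(blue | Box 1) = 5/12; P(blue | Box 2) = 6/13.
P(blue) = 1/2·5/12 + 1/2·6/13 = 137/312.
By Bayes' rule, P(Box 2 | blue) = 3/13 / 137/312 = 72/137 ≈ 0.5255.

72/137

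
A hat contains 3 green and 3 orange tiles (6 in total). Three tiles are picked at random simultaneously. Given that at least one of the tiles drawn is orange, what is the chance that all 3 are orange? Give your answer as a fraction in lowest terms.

1/19

P(all 3 orange) = C(3,3)/C(6,3) = 1/20; P(at least one orange) = 1 − C(3,3)/C(6,3) = 19/20.
Since 'all 3 orange' ⊆ 'at least one orange', P(all 3 | at least one) = 1/20 / 19/20 = 1/19 ≈ 0.0526.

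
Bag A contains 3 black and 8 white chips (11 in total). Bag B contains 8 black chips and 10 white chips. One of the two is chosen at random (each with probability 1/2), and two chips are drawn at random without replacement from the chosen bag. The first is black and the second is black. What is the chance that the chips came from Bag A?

459/1999

P(E | Bag A) = 3/55; P(E | Bag B) = 28/153.
P(E) = 1/2·3/55 + 1/2·28/153 = 1999/16830.
By Bayes' rule, P(Bag A | E) = 3/110 / 1999/16830 = 459/1999 ≈ 0.2296.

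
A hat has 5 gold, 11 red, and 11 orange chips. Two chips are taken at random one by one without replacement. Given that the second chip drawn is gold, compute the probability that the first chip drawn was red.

11/26

P(first=red and the second chip drawn is gold) = (11/27)·(5/26) = 55/702.
P(the second chip drawn is gold) = Σ over first color = 10/351 + 55/702 + 55/702 = 5/27.
By Bayes, P(first=red | the second chip drawn is gold) = 55/702 / 5/27 = 11/26 ≈ 0.4231.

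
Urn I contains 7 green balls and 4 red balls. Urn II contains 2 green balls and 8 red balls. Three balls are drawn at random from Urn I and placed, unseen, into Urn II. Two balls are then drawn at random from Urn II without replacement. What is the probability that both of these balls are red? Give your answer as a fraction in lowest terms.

Condition on how many of the transferred balls are red (from Urn I: 4 red of 11; then Urn II has 13 total).
  0 red: C(4,0)C(7,3)/C(11,3) = 7/33; then P = C(8,2)/C(13,2) = 14/39
  1 red: C(4,1)C(7,2)/C(11,3) = 28/55; then P = C(9,2)/C(13,2) = 6/13
  2 red: C(4,2)C(7,1)/C(11,3) = 14/55; then P = C(10,2)/C(13,2) = 15/26
  3 red: C(4,3)C(7,0)/C(11,3) = 4/165; then P = C(11,2)/C(13,2) = 55/78
P(both red) = 1019/2145 ≈ 0.4751.

1019/2145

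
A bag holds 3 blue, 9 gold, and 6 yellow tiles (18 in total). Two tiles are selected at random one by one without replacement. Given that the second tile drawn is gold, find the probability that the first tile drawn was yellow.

P(first=yellow and the second tile drawn is gold) = (6/18)·(9/17) = 3/17.
P(the second tile drawn is gold) = Σ over first color = 3/34 + 4/17 + 3/17 = 1/2.
By Bayes, P(first=yellow | the second tile drawn is gold) = 3/17 / 1/2 = 6/17 ≈ 0.3529.

6/17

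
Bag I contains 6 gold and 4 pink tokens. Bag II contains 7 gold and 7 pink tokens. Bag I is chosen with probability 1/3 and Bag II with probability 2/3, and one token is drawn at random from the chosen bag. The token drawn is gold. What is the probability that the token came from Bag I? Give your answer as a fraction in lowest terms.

3/8

P(gold | Bag I) = 3/5; P(gold | Bag II) = 1/2.
P(gold) = 1/3·3/5 + 2/3·1/2 = 8/15.
By Bayes' rule, P(Bag I | gold) = 1/5 / 8/15 = 3/8 ≈ 0.3750.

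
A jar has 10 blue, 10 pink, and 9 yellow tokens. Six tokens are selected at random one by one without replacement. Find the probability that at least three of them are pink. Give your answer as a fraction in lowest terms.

13099/39585

Sum the hypergeometric tail for j = 3,…,6 pink tokens.
Favorable = C(10,3)·C(19,3) + C(10,4)·C(19,2) + C(10,5)·C(19,1) + C(10,6)·C(19,0) = 157188; total = C(29,6) = 475020.
P = 157188/475020 = 13099/39585 ≈ 0.3309.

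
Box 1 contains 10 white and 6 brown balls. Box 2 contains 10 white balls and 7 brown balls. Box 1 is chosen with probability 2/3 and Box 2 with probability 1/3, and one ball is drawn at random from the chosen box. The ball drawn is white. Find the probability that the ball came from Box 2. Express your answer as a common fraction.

P(white | Box 1) = 5/8; P(white | Box 2) = 10/17.
P(white) = 2/3·5/8 + 1/3·10/17 = 125/204.
By Bayes' rule, P(Box 2 | white) = 10/51 / 125/204 = 8/25 ≈ 0.3200.

8/25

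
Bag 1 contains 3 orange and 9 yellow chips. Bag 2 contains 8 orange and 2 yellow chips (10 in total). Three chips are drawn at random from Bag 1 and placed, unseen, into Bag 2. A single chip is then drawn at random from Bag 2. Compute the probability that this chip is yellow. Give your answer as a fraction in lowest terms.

Condition on how many of the transferred chips are yellow (from Bag 1: 9 yellow of 12; then Bag 2 has 13 total).
  0 yellow: C(9,0)C(3,3)/C(12,3) = 1/220; then P = 2/13
  1 yellow: C(9,1)C(3,2)/C(12,3) = 27/220; then P = 3/13
  2 yellow: C(9,2)C(3,1)/C(12,3) = 27/55; then P = 4/13
  3 yellow: C(9,3)C(3,0)/C(12,3) = 21/55; then P = 5/13
P(yellow from Bag 2) = 17/52 ≈ 0.3269.

17/52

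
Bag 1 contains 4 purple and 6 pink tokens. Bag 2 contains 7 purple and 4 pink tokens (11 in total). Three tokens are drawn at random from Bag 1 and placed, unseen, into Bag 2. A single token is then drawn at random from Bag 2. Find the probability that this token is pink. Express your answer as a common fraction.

29/70

Condition on how many of the transferred tokens are pink (from Bag 1: 6 pink of 10; then Bag 2 has 14 total).
  0 pink: C(6,0)C(4,3)/C(10,3) = 1/30; then P = 4/14
  1 pink: C(6,1)C(4,2)/C(10,3) = 3/10; then P = 5/14
  2 pink: C(6,2)C(4,1)/C(10,3) = 1/2; then P = 6/14
  3 pink: C(6,3)C(4,0)/C(10,3) = 1/6; then P = 7/14
P(pink from Bag 2) = 29/70 ≈ 0.4143.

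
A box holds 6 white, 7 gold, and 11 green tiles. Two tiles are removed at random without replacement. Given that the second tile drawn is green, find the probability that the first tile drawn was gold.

7/23

P(first=gold and the second tile drawn is green) = (7/24)·(11/23) = 77/552.
P(the second tile drawn is green) = Σ over first color = 11/92 + 77/552 + 55/276 = 11/24.
By Bayes, P(first=gold | the second tile drawn is green) = 77/552 / 11/24 = 7/23 ≈ 0.3043.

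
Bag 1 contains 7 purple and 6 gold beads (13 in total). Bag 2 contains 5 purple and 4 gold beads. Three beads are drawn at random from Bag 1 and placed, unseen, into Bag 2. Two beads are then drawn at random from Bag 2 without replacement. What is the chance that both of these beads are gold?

105/572

Condition on how many of the transferred beads are gold (from Bag 1: 6 gold of 13; then Bag 2 has 12 total).
  0 gold: C(6,0)C(7,3)/C(13,3) = 35/286; then P = C(4,2)/C(12,2) = 1/11
  1 gold: C(6,1)C(7,2)/C(13,3) = 63/143; then P = C(5,2)/C(12,2) = 5/33
  2 gold: C(6,2)C(7,1)/C(13,3) = 105/286; then P = C(6,2)/C(12,2) = 5/22
  3 gold: C(6,3)C(7,0)/C(13,3) = 10/143; then P = C(7,2)/C(12,2) = 7/22
P(both gold) = 105/572 ≈ 0.1836.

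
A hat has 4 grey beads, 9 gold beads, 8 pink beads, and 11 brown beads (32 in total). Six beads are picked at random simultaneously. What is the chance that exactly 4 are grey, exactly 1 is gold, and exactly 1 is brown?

11/100688

Unordered draws without replacement: count favorable combinations over C(32,6).
Favorable = C(4,4) · C(9,1) · C(8,0) · C(11,1) = 99; total = C(32,6) = 906192.
P = 99/906192 = 11/100688 ≈ 0.0001.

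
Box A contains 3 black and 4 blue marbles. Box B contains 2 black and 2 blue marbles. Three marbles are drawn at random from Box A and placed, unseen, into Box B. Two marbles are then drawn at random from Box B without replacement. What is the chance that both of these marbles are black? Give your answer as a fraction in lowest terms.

Condition on how many of the transferred marbles are black (from Box A: 3 black of 7; then Box B has 7 total).
  0 black: C(3,0)C(4,3)/C(7,3) = 4/35; then P = C(2,2)/C(7,2) = 1/21
  1 black: C(3,1)C(4,2)/C(7,3) = 18/35; then P = C(3,2)/C(7,2) = 1/7
  2 black: C(3,2)C(4,1)/C(7,3) = 12/35; then P = C(4,2)/C(7,2) = 2/7
  3 black: C(3,3)C(4,0)/C(7,3) = 1/35; then P = C(5,2)/C(7,2) = 10/21
P(both black) = 4/21 ≈ 0.1905.

4/21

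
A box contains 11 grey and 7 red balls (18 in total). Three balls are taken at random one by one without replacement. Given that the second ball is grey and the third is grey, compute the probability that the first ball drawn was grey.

P(first=grey and the second ball is grey and the third is grey) = (11/18)·(10/17)·(9/16) = 55/272.
P(E) = Σ over first color = 55/272 + 385/2448 = 55/153.
By Bayes, P(first=grey | E) = 55/272 / 55/153 = 9/16 ≈ 0.5625.

9/16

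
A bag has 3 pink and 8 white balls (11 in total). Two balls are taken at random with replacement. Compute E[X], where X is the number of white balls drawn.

By linearity of expectation, E[X] = Σ P(draw i is white); each independent draw has P(white) = 8/11.
E[X] = 2 · 8/11 = 16/11 ≈ 1.4545.

16/11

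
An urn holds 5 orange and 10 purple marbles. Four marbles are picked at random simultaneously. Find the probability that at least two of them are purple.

Sum the hypergeometric tail for j = 2,…,4 purple marbles.
Favorable = C(10,2)·C(5,2) + C(10,3)·C(5,1) + C(10,4)·C(5,0) = 1260; total = C(15,4) = 1365.
P = 1260/1365 = 12/13 ≈ 0.9231.

12/13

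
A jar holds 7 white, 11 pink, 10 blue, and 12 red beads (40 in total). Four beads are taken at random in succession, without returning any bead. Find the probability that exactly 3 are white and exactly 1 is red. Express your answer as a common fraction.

42/9139

Unordered draws without replacement: count favorable combinations over C(40,4).
Favorable = C(7,3) · C(11,0) · C(10,0) · C(12,1) = 420; total = C(40,4) = 91390.
P = 420/91390 = 42/9139 ≈ 0.0046.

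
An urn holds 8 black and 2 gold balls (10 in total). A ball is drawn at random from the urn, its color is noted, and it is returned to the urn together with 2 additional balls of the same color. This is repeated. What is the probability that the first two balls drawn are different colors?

4/15

Either black then gold, or gold then black; after the first draw the total is 12.
P = (8/10)·(2/12) + (2/10)·(8/12) = 4/15 ≈ 0.2667.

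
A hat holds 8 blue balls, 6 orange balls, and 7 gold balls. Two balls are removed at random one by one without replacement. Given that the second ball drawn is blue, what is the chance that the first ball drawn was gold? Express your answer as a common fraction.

7/20

P(first=gold and the second ball drawn is blue) = (7/21)·(8/20) = 2/15.
P(the second ball drawn is blue) = Σ over first color = 2/15 + 4/35 + 2/15 = 8/21.
By Bayes, P(first=gold | the second ball drawn is blue) = 2/15 / 8/21 = 7/20 ≈ 0.3500.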